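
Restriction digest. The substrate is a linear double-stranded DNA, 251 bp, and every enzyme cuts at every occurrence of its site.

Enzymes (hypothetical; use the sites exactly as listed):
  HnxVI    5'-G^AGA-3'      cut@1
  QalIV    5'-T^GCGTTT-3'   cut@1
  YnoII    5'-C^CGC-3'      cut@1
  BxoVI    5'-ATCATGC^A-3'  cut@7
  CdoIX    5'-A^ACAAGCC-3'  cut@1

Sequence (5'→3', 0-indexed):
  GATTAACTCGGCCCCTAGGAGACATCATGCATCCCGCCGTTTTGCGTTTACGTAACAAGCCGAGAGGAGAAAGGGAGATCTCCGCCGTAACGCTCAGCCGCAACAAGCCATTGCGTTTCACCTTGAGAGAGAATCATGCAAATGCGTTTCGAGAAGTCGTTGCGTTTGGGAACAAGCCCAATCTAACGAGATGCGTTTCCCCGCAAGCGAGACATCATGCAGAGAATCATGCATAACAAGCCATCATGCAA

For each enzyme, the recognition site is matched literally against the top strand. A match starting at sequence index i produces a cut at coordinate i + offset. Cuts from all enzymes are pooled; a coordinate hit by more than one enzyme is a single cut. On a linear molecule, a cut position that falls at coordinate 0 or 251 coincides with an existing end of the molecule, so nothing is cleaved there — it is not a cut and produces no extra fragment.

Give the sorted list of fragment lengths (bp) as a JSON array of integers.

Per-enzyme occurrences:
  HnxVI GAGA/1: at [18, 61, 66, 74, 124, 126, 128, 150, 187, 208, 221] ⇒ [19, 62, 67, 75, 125, 127, 129, 151, 188, 209, 222]
  QalIV TGCGTTT/1: at [42, 111, 142, 160, 191] ⇒ [43, 112, 143, 161, 192]
  YnoII CCGC/1: at [33, 81, 97, 200] ⇒ [34, 82, 98, 201]
  BxoVI ATCATGCA/7: at [23, 132, 213, 225, 242] ⇒ [30, 139, 220, 232, 249]
  CdoIX AACAAGCC/1: at [53, 101, 170, 234] ⇒ [54, 102, 171, 235]

Pooled cuts: [19, 30, 34, 43, 54, 62, 67, 75, 82, 98, 102, 112, 125, 127, 129, 139, 143, 151, 161, 171, 188, 192, 201, 209, 220, 222, 232, 235, 249]

Fragments:
  [0,19): 19 bp
  [19,30): 11 bp
  [30,34): 4 bp
  [34,43): 9 bp
  [43,54): 11 bp
  [54,62): 8 bp
  [62,67): 5 bp
  [67,75): 8 bp
  [75,82): 7 bp
  [82,98): 16 bp
  [98,102): 4 bp
  [102,112): 10 bp
  [112,125): 13 bp
  [125,127): 2 bp
  [127,129): 2 bp
  [129,139): 10 bp
  [139,143): 4 bp
  [143,151): 8 bp
  [151,161): 10 bp
  [161,171): 10 bp
  [171,188): 17 bp
  [188,192): 4 bp
  [192,201): 9 bp
  [201,209): 8 bp
  [209,220): 11 bp
  [220,222): 2 bp
  [222,232): 10 bp
  [232,235): 3 bp
  [235,249): 14 bp
  [249,251): 2 bp

[2,2,2,2,3,4,4,4,4,5,7,8,8,8,8,9,9,10,10,10,10,10,11,11,11,13,14,16,17,19]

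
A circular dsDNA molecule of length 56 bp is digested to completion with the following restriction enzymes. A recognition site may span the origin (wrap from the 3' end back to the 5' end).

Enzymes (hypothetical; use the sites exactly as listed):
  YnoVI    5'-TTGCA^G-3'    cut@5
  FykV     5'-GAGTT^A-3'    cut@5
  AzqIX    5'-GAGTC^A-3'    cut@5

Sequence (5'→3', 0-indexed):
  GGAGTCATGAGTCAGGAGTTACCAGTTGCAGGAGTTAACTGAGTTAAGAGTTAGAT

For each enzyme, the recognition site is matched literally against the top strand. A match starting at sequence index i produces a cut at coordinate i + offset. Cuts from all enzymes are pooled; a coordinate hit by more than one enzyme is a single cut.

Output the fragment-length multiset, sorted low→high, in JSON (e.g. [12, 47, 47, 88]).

[6,7,7,7,9,10,10]

Per-enzyme occurrences:
  YnoVI TTGCAG/5: at [25] ⇒ [30]
  FykV GAGTTA/5: at [15, 31, 40, 47] ⇒ [20, 36, 45, 52]
  AzqIX GAGTCA/5: at [1, 8] ⇒ [6, 13]

All cut coordinates (distinct, sorted): [6, 13, 20, 30, 36, 45, 52]

Fragments:
  6→13: 7 bp
  13→20: 7 bp
  20→30: 10 bp
  30→36: 6 bp
  36→45: 9 bp
  45→52: 7 bp
  52→6 (wrap): 56-52+6 = 10 bp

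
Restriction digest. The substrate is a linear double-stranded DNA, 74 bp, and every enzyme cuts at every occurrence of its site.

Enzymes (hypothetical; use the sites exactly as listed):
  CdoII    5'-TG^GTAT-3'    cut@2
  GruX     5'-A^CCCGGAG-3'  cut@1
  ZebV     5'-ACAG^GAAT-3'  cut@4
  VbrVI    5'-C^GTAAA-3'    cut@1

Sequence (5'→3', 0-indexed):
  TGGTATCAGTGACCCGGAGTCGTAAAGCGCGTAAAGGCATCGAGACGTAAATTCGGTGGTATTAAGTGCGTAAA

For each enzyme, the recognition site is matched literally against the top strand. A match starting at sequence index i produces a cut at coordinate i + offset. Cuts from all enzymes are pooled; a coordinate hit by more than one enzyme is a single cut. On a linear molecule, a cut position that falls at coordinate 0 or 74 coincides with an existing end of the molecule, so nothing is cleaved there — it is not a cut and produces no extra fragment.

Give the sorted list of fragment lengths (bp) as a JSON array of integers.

[2,5,9,9,10,11,12,16]

Per-enzyme occurrences:
  CdoII TGGTAT/2: at [0, 56] ⇒ [2, 58]
  GruX ACCCGGAG/1: at [11] ⇒ [12]
  ZebV (ACAGGAAT, off=4): no sites
  VbrVI CGTAAA/1: at [20, 29, 45, 68] ⇒ [21, 30, 46, 69]

Pooled cuts: [2, 12, 21, 30, 46, 58, 69]

Fragments:
  [0,2): 2 bp
  [2,12): 10 bp
  [12,21): 9 bp
  [21,30): 9 bp
  [30,46): 16 bp
  [46,58): 12 bp
  [58,69): 11 bp
  [69,74): 5 bp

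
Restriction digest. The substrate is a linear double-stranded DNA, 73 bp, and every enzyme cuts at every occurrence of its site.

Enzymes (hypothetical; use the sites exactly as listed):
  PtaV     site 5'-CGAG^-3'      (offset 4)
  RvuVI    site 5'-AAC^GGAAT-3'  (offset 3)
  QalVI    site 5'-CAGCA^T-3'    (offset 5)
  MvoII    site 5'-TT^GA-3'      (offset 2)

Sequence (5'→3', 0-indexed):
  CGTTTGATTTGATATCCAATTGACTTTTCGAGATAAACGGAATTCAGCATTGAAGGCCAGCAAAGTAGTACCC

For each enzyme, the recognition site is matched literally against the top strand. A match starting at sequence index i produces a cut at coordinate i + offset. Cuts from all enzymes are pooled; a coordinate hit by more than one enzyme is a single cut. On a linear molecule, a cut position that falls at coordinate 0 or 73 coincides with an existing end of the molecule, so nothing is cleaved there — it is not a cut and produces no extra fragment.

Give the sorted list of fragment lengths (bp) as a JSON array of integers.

Scan for sites:
  PtaV (CGAG, off=4): starts [28] → cuts [32]
  RvuVI (AACGGAAT, off=3): starts [35] → cuts [38]
  QalVI (CAGCAT, off=5): starts [44] → cuts [49]
  MvoII (TTGA, off=2): starts [3, 8, 19, 49] → cuts [5, 10, 21, 51]

All cut coordinates (distinct, sorted): [5, 10, 21, 32, 38, 49, 51]

Fragments:
  [0,5): 5 bp
  [5,10): 5 bp
  [10,21): 11 bp
  [21,32): 11 bp
  [32,38): 6 bp
  [38,49): 11 bp
  [49,51): 2 bp
  [51,73): 22 bp

[2,5,5,6,11,11,11,22]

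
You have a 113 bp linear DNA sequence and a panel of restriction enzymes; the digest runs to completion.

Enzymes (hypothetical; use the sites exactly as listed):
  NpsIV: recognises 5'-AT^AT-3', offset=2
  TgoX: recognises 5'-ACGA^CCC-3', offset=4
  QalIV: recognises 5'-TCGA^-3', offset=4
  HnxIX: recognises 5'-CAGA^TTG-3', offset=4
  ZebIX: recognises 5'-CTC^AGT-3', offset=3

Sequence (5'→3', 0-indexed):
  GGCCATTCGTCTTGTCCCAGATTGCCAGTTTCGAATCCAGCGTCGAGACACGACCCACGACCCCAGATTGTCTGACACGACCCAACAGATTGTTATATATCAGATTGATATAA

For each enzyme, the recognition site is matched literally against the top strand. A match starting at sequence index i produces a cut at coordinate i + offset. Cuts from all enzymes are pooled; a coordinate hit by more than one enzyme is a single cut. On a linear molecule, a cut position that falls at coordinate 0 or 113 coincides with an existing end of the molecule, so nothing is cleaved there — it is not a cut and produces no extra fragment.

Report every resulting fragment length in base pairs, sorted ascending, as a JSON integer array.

Scan for sites:
  NpsIV (ATAT, off=2): starts [94, 96, 107] → cuts [96, 98, 109]
  TgoX (ACGACCC, off=4): starts [49, 56, 76] → cuts [53, 60, 80]
  QalIV (TCGA, off=4): starts [30, 42] → cuts [34, 46]
  HnxIX (CAGATTG, off=4): starts [17, 63, 85, 100] → cuts [21, 67, 89, 104]
  ZebIX (CTCAGT, off=3): no sites

Pooled cuts: [21, 34, 46, 53, 60, 67, 80, 89, 96, 98, 104, 109]

Fragments:
  [0,21): 21 bp
  [21,34): 13 bp
  [34,46): 12 bp
  [46,53): 7 bp
  [53,60): 7 bp
  [60,67): 7 bp
  [67,80): 13 bp
  [80,89): 9 bp
  [89,96): 7 bp
  [96,98): 2 bp
  [98,104): 6 bp
  [104,109): 5 bp
  [109,113): 4 bp

[2,4,5,6,7,7,7,7,9,12,13,13,21]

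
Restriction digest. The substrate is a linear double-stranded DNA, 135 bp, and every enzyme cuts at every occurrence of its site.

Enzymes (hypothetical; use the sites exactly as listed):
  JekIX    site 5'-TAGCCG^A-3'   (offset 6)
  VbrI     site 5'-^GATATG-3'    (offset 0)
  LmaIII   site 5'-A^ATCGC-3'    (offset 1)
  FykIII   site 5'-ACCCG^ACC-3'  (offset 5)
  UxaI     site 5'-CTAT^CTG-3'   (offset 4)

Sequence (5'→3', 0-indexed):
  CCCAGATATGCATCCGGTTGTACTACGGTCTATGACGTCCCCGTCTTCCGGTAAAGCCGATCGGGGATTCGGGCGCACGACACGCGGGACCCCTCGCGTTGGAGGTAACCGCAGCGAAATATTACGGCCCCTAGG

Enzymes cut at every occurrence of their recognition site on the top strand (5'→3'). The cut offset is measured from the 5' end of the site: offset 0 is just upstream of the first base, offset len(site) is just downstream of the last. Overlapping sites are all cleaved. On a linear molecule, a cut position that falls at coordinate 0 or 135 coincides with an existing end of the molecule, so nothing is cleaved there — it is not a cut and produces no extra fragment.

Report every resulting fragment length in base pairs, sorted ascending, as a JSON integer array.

[4,131]

Per-enzyme occurrences:
  JekIX (TAGCCGA, off=6): no sites
  VbrI GATATG/0: at [4] ⇒ [4]
  LmaIII (AATCGC, off=1): no sites
  FykIII (ACCCGACC, off=5): no sites
  UxaI (CTATCTG, off=4): no sites

All cut coordinates (distinct, sorted): [4]

Fragments:
  [0,4): 4 bp
  [4,135): 131 bp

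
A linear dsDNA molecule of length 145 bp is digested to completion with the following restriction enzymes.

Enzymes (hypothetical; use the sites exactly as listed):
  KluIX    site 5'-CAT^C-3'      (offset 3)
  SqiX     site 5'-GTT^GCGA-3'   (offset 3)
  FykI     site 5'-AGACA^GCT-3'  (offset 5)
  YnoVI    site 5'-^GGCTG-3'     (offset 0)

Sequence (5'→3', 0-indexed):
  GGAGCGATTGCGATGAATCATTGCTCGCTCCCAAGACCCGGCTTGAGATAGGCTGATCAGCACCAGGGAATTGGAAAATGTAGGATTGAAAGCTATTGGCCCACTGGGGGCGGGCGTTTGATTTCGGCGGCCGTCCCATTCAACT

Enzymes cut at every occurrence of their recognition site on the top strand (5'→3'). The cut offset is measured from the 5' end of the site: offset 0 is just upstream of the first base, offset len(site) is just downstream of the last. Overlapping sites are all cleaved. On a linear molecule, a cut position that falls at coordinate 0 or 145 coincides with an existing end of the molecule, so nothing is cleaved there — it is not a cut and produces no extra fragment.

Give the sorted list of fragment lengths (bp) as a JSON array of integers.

Per-enzyme occurrences:
  KluIX (CATC, off=3): no sites
  SqiX (GTTGCGA, off=3): no sites
  FykI (AGACAGCT, off=5): no sites
  YnoVI (GGCTG, off=0): starts [50] → cuts [50]

Pooled cuts: [50]

Fragment lengths:
  [0,50): 50 bp
  [50,145): 95 bp

[50,95]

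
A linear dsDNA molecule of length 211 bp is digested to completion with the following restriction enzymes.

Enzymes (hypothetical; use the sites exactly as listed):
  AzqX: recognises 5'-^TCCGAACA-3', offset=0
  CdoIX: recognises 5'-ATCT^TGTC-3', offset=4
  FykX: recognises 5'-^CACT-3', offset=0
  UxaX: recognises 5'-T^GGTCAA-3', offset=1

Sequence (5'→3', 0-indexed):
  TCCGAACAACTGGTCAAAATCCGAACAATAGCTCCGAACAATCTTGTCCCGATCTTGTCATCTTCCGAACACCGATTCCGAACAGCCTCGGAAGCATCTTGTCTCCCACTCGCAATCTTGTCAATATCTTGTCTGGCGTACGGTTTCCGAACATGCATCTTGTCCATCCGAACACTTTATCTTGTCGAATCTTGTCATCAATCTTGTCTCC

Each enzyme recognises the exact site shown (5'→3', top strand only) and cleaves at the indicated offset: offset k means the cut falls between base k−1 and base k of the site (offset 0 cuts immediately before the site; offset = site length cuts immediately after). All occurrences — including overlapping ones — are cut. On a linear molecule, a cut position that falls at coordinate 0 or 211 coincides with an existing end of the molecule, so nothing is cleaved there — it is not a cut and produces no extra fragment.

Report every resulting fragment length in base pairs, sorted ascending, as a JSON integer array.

Site scan:
  AzqX TCCGAACA/0: at [0, 19, 32, 63, 76, 145, 166] ⇒ [19, 32, 63, 76, 145, 166] (position 0 is a terminus of the linear molecule — no cut)
  CdoIX ATCTTGTC/4: at [40, 51, 95, 114, 125, 156, 178, 188, 200] ⇒ [44, 55, 99, 118, 129, 160, 182, 192, 204]
  FykX CACT/0: at [106, 172] ⇒ [106, 172]
  UxaX TGGTCAA/1: at [10] ⇒ [11]

Pooled cuts: [11, 19, 32, 44, 55, 63, 76, 99, 106, 118, 129, 145, 160, 166, 172, 182, 192, 204]

Fragments:
  [0,11): 11 bp
  [11,19): 8 bp
  [19,32): 13 bp
  [32,44): 12 bp
  [44,55): 11 bp
  [55,63): 8 bp
  [63,76): 13 bp
  [76,99): 23 bp
  [99,106): 7 bp
  [106,118): 12 bp
  [118,129): 11 bp
  [129,145): 16 bp
  [145,160): 15 bp
  [160,166): 6 bp
  [166,172): 6 bp
  [172,182): 10 bp
  [182,192): 10 bp
  [192,204): 12 bp
  [204,211): 7 bp

[6,6,7,7,8,8,10,10,11,11,11,12,12,12,13,13,15,16,23]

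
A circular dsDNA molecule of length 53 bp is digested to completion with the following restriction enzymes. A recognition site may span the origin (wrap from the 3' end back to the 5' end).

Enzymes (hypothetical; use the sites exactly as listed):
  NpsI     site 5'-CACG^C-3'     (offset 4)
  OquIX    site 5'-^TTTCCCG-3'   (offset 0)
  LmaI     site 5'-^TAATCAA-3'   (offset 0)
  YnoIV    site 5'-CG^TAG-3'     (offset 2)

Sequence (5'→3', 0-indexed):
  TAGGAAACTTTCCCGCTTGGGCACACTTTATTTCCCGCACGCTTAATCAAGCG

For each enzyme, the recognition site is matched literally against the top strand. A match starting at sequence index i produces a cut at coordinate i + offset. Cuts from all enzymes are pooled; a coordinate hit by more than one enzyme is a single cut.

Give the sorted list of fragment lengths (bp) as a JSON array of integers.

Per-enzyme occurrences:
  NpsI CACGC/4: at [37] ⇒ [41]
  OquIX TTTCCCG/0: at [8, 30] ⇒ [8, 30]
  LmaI TAATCAA/0: at [43] ⇒ [43]
  YnoIV CGTAG/2: at [51] ⇒ [0]

Pooled cuts: [0, 8, 30, 41, 43]

Fragment lengths:
  0→8: 8 bp
  8→30: 22 bp
  30→41: 11 bp
  41→43: 2 bp
  43→0 (wrap): 53-43+0 = 10 bp

[2,8,10,11,22]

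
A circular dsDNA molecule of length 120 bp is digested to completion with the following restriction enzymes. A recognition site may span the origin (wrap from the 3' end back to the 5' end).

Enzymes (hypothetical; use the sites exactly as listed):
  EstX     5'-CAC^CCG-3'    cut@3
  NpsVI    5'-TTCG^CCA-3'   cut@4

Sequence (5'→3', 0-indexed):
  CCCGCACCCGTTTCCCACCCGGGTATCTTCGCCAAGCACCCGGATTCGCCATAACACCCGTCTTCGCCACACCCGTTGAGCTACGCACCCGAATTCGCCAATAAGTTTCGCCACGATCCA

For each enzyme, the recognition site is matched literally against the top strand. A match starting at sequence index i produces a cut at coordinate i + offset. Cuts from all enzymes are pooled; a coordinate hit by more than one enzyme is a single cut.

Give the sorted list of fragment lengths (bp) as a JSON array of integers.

[6,6,8,9,9,9,9,11,11,13,13,16]

Per-enzyme occurrences:
  EstX CACCCG/3: at [4, 15, 36, 54, 69, 85, 118] ⇒ [1, 7, 18, 39, 57, 72, 88]
  NpsVI TTCGCCA/4: at [27, 44, 62, 93, 106] ⇒ [31, 48, 66, 97, 110]

All cut coordinates (distinct, sorted): [1, 7, 18, 31, 39, 48, 57, 66, 72, 88, 97, 110]

Fragments:
  1→7: 6 bp
  7→18: 11 bp
  18→31: 13 bp
  31→39: 8 bp
  39→48: 9 bp
  48→57: 9 bp
  57→66: 9 bp
  66→72: 6 bp
  72→88: 16 bp
  88→97: 9 bp
  97→110: 13 bp
  110→1 (wrap): 120-110+1 = 11 bp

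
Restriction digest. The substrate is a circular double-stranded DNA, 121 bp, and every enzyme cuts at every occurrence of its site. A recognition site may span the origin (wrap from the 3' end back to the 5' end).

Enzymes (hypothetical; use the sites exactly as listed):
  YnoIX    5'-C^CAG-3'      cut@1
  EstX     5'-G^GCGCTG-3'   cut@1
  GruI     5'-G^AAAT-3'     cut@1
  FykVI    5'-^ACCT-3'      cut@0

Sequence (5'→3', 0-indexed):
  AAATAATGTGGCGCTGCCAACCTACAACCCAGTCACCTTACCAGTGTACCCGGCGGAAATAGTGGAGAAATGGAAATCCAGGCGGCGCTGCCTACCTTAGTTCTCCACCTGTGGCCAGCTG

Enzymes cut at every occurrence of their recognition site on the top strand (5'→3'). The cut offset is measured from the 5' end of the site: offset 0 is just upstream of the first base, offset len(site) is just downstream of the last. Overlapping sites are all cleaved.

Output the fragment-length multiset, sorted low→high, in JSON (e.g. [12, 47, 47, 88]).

[5,5,6,6,6,7,9,9,9,10,10,11,13,15]

Per-enzyme occurrences:
  YnoIX CCAG/1: at [28, 40, 77, 114] ⇒ [29, 41, 78, 115]
  EstX GGCGCTG/1: at [9, 83] ⇒ [10, 84]
  GruI GAAAT/1: at [55, 66, 72, 120] ⇒ [0, 56, 67, 73]
  FykVI ACCT/0: at [19, 34, 93, 106] ⇒ [19, 34, 93, 106]

Pooled cuts: [0, 10, 19, 29, 34, 41, 56, 67, 73, 78, 84, 93, 106, 115]

Fragment lengths:
  0→10: 10 bp
  10→19: 9 bp
  19→29: 10 bp
  29→34: 5 bp
  34→41: 7 bp
  41→56: 15 bp
  56→67: 11 bp
  67→73: 6 bp
  73→78: 5 bp
  78→84: 6 bp
  84→93: 9 bp
  93→106: 13 bp
  106→115: 9 bp
  115→0 (wrap): 121-115+0 = 6 bp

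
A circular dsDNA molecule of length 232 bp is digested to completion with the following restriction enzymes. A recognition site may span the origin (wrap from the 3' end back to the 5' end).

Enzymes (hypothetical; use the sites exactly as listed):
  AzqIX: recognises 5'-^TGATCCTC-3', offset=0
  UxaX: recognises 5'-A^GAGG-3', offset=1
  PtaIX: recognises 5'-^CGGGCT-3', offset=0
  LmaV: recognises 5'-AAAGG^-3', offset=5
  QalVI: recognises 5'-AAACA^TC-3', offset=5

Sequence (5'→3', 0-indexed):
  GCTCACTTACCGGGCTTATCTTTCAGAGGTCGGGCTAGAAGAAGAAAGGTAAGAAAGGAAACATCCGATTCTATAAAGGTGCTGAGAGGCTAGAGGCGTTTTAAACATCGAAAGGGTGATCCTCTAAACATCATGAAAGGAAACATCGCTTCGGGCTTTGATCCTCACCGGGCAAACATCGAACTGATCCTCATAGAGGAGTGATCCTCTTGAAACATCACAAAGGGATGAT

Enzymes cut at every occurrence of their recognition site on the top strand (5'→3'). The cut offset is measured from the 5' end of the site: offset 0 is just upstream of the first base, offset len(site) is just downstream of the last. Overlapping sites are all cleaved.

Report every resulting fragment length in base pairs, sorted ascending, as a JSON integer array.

[1,5,5,5,6,6,6,6,7,7,8,9,9,10,11,14,15,15,16,16,16,19,20]

Scan for sites:
  AzqIX (TGATCCTC, off=0): starts [116, 158, 184, 201] → cuts [116, 158, 184, 201]
  UxaX (AGAGG, off=1): starts [24, 84, 91, 194] → cuts [25, 85, 92, 195]
  PtaIX (CGGGCT, off=0): starts [10, 30, 151] → cuts [10, 30, 151]
  LmaV (AAAGG, off=5): starts [44, 53, 74, 110, 135, 221] → cuts [49, 58, 79, 115, 140, 226]
  QalVI (AAACATC, off=5): starts [58, 102, 125, 140, 173, 212] → cuts [63, 107, 130, 145, 178, 217]

Pooled cuts: [10, 25, 30, 49, 58, 63, 79, 85, 92, 107, 115, 116, 130, 140, 145, 151, 158, 178, 184, 195, 201, 217, 226]

Fragment lengths:
  10→25: 15 bp
  25→30: 5 bp
  30→49: 19 bp
  49→58: 9 bp
  58→63: 5 bp
  63→79: 16 bp
  79→85: 6 bp
  85→92: 7 bp
  92→107: 15 bp
  107→115: 8 bp
  115→116: 1 bp
  116→130: 14 bp
  130→140: 10 bp
  140→145: 5 bp
  145→151: 6 bp
  151→158: 7 bp
  158→178: 20 bp
  178→184: 6 bp
  184→195: 11 bp
  195→201: 6 bp
  201→217: 16 bp
  217→226: 9 bp
  226→10 (wrap): 232-226+10 = 16 bp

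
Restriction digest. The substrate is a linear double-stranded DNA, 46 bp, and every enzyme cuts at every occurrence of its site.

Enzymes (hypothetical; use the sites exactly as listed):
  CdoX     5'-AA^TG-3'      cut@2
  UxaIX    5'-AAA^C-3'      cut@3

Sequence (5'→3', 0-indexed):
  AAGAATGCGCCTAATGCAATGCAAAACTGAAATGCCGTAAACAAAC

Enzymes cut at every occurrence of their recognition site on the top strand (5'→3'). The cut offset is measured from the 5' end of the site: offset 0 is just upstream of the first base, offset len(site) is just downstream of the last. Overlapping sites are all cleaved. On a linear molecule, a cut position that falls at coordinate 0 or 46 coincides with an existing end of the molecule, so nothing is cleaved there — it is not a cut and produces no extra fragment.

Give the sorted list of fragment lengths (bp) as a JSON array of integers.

[1,4,5,5,6,7,9,9]

Site scan:
  CdoX (AATG, off=2): starts [3, 12, 17, 30] → cuts [5, 14, 19, 32]
  UxaIX (AAAC, off=3): starts [23, 38, 42] → cuts [26, 41, 45]

Pooled cuts: [5, 14, 19, 26, 32, 41, 45]

Fragments:
  [0,5): 5 bp
  [5,14): 9 bp
  [14,19): 5 bp
  [19,26): 7 bp
  [26,32): 6 bp
  [32,41): 9 bp
  [41,45): 4 bp
  [45,46): 1 bp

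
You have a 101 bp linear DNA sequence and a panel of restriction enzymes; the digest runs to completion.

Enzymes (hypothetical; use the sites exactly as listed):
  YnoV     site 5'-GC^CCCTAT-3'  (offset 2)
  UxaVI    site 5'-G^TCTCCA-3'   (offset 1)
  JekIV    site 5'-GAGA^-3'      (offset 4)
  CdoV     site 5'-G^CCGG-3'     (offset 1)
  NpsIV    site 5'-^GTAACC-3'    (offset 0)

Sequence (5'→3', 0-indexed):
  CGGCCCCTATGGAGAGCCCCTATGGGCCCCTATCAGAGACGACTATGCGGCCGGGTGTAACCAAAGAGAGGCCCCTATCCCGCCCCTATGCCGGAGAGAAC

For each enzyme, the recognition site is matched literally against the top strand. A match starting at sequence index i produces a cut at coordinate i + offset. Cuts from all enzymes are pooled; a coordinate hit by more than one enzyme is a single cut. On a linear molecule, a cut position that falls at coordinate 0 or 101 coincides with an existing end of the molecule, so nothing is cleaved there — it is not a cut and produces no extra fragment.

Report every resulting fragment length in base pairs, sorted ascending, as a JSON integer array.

Per-enzyme occurrences:
  YnoV GCCCCTAT/2: at [2, 15, 25, 70, 81] ⇒ [4, 17, 27, 72, 83]
  UxaVI (GTCTCCA, off=1): no sites
  JekIV GAGA/4: at [11, 35, 65, 93, 95] ⇒ [15, 39, 69, 97, 99]
  CdoV GCCGG/1: at [49, 89] ⇒ [50, 90]
  NpsIV GTAACC/0: at [56] ⇒ [56]

All cut coordinates (distinct, sorted): [4, 15, 17, 27, 39, 50, 56, 69, 72, 83, 90, 97, 99]

Fragments:
  [0,4): 4 bp
  [4,15): 11 bp
  [15,17): 2 bp
  [17,27): 10 bp
  [27,39): 12 bp
  [39,50): 11 bp
  [50,56): 6 bp
  [56,69): 13 bp
  [69,72): 3 bp
  [72,83): 11 bp
  [83,90): 7 bp
  [90,97): 7 bp
  [97,99): 2 bp
  [99,101): 2 bp

[2,2,2,3,4,6,7,7,10,11,11,11,12,13]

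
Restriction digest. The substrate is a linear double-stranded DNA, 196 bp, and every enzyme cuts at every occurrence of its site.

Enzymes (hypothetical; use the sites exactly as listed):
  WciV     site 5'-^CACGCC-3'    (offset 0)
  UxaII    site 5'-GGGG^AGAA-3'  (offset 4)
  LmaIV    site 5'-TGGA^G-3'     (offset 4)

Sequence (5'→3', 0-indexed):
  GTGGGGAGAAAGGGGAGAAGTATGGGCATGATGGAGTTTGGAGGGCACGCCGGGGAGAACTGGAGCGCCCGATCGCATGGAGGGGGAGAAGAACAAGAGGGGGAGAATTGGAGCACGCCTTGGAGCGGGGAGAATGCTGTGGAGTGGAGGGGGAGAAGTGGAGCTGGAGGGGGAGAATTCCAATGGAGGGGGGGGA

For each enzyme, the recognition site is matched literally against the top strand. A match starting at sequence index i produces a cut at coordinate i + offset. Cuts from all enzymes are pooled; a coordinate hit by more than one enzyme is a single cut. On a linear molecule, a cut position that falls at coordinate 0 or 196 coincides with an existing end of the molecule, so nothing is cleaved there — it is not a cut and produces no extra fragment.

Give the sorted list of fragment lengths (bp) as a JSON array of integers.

Per-enzyme occurrences:
  WciV CACGCC/0: at [45, 113] ⇒ [45, 113]
  UxaII GGGGAGAA/4: at [2, 11, 51, 82, 99, 126, 149, 169] ⇒ [6, 15, 55, 86, 103, 130, 153, 173]
  LmaIV TGGAG/4: at [31, 38, 60, 77, 108, 120, 139, 144, 158, 164, 183] ⇒ [35, 42, 64, 81, 112, 124, 143, 148, 162, 168, 187]

Pooled cuts: [6, 15, 35, 42, 45, 55, 64, 81, 86, 103, 112, 113, 124, 130, 143, 148, 153, 162, 168, 173, 187]

Fragment lengths:
  [0,6): 6 bp
  [6,15): 9 bp
  [15,35): 20 bp
  [35,42): 7 bp
  [42,45): 3 bp
  [45,55): 10 bp
  [55,64): 9 bp
  [64,81): 17 bp
  [81,86): 5 bp
  [86,103): 17 bp
  [103,112): 9 bp
  [112,113): 1 bp
  [113,124): 11 bp
  [124,130): 6 bp
  [130,143): 13 bp
  [143,148): 5 bp
  [148,153): 5 bp
  [153,162): 9 bp
  [162,168): 6 bp
  [168,173): 5 bp
  [173,187): 14 bp
  [187,196): 9 bp

[1,3,5,5,5,5,6,6,6,7,9,9,9,9,9,10,11,13,14,17,17,20]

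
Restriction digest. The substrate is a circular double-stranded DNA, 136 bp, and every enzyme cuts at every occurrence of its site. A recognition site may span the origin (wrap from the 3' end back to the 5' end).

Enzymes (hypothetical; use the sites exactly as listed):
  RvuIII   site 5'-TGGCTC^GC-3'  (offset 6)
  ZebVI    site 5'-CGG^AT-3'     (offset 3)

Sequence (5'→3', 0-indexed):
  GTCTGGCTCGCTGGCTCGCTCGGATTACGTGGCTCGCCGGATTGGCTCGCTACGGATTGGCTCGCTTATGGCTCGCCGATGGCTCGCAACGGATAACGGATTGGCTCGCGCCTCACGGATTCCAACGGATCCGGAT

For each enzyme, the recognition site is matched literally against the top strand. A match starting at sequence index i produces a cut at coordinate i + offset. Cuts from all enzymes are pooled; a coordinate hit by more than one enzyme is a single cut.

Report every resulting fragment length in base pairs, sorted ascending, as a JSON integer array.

Site scan:
  RvuIII TGGCTCGC/6: at [3, 11, 29, 42, 57, 68, 79, 101] ⇒ [9, 17, 35, 48, 63, 74, 85, 107]
  ZebVI CGGAT/3: at [20, 37, 52, 89, 96, 115, 125, 131] ⇒ [23, 40, 55, 92, 99, 118, 128, 134]

Pooled cuts: [9, 17, 23, 35, 40, 48, 55, 63, 74, 85, 92, 99, 107, 118, 128, 134]

Fragment lengths:
  9→17: 8 bp
  17→23: 6 bp
  23→35: 12 bp
  35→40: 5 bp
  40→48: 8 bp
  48→55: 7 bp
  55→63: 8 bp
  63→74: 11 bp
  74→85: 11 bp
  85→92: 7 bp
  92→99: 7 bp
  99→107: 8 bp
  107→118: 11 bp
  118→128: 10 bp
  128→134: 6 bp
  134→9 (wrap): 136-134+9 = 11 bp

[5,6,6,7,7,7,8,8,8,8,10,11,11,11,11,12]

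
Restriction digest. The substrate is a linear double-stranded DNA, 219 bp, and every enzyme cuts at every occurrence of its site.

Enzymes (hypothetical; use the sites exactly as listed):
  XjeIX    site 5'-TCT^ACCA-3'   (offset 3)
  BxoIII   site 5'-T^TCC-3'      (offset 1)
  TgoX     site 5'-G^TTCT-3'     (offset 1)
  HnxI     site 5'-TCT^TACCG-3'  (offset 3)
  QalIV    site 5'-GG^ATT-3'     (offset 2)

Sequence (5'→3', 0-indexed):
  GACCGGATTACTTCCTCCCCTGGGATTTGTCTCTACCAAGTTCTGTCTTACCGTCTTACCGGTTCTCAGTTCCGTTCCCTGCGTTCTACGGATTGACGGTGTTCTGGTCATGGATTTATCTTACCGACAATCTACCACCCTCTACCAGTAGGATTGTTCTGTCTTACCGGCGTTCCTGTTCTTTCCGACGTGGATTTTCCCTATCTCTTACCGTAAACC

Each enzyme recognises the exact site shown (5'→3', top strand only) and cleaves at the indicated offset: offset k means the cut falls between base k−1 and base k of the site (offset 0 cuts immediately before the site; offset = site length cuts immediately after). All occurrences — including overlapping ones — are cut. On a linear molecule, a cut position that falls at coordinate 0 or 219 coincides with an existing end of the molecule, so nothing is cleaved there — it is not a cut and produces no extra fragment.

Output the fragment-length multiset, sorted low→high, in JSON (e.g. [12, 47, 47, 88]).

Scan for sites:
  XjeIX TCTACCA/3: at [31, 130, 140] ⇒ [34, 133, 143]
  BxoIII TTCC/1: at [11, 69, 74, 172, 182, 196] ⇒ [12, 70, 75, 173, 183, 197]
  TgoX GTTCT/1: at [39, 61, 82, 100, 155, 177] ⇒ [40, 62, 83, 101, 156, 178]
  HnxI TCTTACCG/3: at [45, 53, 118, 161, 205] ⇒ [48, 56, 121, 164, 208]
  QalIV GGATT/2: at [4, 22, 89, 111, 150, 191] ⇒ [6, 24, 91, 113, 152, 193]

All cut coordinates (distinct, sorted): [6, 12, 24, 34, 40, 48, 56, 62, 70, 75, 83, 91, 101, 113, 121, 133, 143, 152, 156, 164, 173, 178, 183, 193, 197, 208]

Fragments:
  [0,6): 6 bp
  [6,12): 6 bp
  [12,24): 12 bp
  [24,34): 10 bp
  [34,40): 6 bp
  [40,48): 8 bp
  [48,56): 8 bp
  [56,62): 6 bp
  [62,70): 8 bp
  [70,75): 5 bp
  [75,83): 8 bp
  [83,91): 8 bp
  [91,101): 10 bp
  [101,113): 12 bp
  [113,121): 8 bp
  [121,133): 12 bp
  [133,143): 10 bp
  [143,152): 9 bp
  [152,156): 4 bp
  [156,164): 8 bp
  [164,173): 9 bp
  [173,178): 5 bp
  [178,183): 5 bp
  [183,193): 10 bp
  [193,197): 4 bp
  [197,208): 11 bp
  [208,219): 11 bp

[4,4,5,5,5,6,6,6,6,8,8,8,8,8,8,8,9,9,10,10,10,10,11,11,12,12,12]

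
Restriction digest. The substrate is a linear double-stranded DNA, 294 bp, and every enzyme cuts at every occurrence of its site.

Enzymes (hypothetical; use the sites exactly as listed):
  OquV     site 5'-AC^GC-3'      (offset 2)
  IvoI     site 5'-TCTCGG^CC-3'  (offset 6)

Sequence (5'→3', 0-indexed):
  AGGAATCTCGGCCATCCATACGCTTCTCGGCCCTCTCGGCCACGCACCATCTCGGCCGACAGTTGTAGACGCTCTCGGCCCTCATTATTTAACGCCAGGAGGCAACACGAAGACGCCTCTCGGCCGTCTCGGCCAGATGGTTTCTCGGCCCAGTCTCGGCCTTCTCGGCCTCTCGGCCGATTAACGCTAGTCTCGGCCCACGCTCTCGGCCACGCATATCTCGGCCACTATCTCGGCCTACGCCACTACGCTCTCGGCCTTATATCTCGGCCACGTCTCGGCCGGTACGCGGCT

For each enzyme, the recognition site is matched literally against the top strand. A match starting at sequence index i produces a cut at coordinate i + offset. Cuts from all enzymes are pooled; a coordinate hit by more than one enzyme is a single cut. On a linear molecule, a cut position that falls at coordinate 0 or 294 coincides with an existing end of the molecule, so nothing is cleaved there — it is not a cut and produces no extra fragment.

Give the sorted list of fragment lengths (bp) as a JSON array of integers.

Site scan:
  OquV (ACGC, off=2): starts [19, 41, 68, 91, 112, 183, 199, 211, 239, 247, 286] → cuts [21, 43, 70, 93, 114, 185, 201, 213, 241, 249, 288]
  IvoI (TCTCGGCC, off=6): starts [5, 24, 33, 49, 72, 117, 126, 142, 153, 162, 170, 190, 203, 218, 230, 251, 264, 275] → cuts [11, 30, 39, 55, 78, 123, 132, 148, 159, 168, 176, 196, 209, 224, 236, 257, 270, 281]

Pooled cuts: [11, 21, 30, 39, 43, 55, 70, 78, 93, 114, 123, 132, 148, 159, 168, 176, 185, 196, 201, 209, 213, 224, 236, 241, 249, 257, 270, 281, 288]

Fragments:
  [0,11): 11 bp
  [11,21): 10 bp
  [21,30): 9 bp
  [30,39): 9 bp
  [39,43): 4 bp
  [43,55): 12 bp
  [55,70): 15 bp
  [70,78): 8 bp
  [78,93): 15 bp
  [93,114): 21 bp
  [114,123): 9 bp
  [123,132): 9 bp
  [132,148): 16 bp
  [148,159): 11 bp
  [159,168): 9 bp
  [168,176): 8 bp
  [176,185): 9 bp
  [185,196): 11 bp
  [196,201): 5 bp
  [201,209): 8 bp
  [209,213): 4 bp
  [213,224): 11 bp
  [224,236): 12 bp
  [236,241): 5 bp
  [241,249): 8 bp
  [249,257): 8 bp
  [257,270): 13 bp
  [270,281): 11 bp
  [281,288): 7 bp
  [288,294): 6 bp

[4,4,5,5,6,7,8,8,8,8,8,9,9,9,9,9,9,10,11,11,11,11,11,12,12,13,15,15,16,21]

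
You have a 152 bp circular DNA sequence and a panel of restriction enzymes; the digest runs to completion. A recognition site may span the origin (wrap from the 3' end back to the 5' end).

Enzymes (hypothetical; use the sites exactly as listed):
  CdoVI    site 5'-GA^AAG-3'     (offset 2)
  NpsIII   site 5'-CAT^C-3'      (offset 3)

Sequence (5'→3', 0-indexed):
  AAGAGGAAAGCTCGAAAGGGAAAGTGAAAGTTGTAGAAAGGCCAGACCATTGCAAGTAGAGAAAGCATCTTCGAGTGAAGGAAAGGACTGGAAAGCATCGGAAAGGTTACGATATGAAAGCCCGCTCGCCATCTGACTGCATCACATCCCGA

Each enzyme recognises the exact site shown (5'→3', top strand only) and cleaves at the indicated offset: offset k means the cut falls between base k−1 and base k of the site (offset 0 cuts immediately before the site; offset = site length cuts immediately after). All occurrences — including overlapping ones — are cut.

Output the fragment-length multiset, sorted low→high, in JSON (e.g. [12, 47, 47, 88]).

Site scan:
  CdoVI GAAAG/2: at [5, 13, 19, 25, 35, 60, 80, 90, 100, 115, 150] ⇒ [0, 7, 15, 21, 27, 37, 62, 82, 92, 102, 117]
  NpsIII CATC/3: at [65, 95, 129, 139, 144] ⇒ [68, 98, 132, 142, 147]

Pooled cuts: [0, 7, 15, 21, 27, 37, 62, 68, 82, 92, 98, 102, 117, 132, 142, 147]

Fragment lengths:
  0→7: 7 bp
  7→15: 8 bp
  15→21: 6 bp
  21→27: 6 bp
  27→37: 10 bp
  37→62: 25 bp
  62→68: 6 bp
  68→82: 14 bp
  82→92: 10 bp
  92→98: 6 bp
  98→102: 4 bp
  102→117: 15 bp
  117→132: 15 bp
  132→142: 10 bp
  142→147: 5 bp
  147→0 (wrap): 152-147+0 = 5 bp

[4,5,5,6,6,6,6,7,8,10,10,10,14,15,15,25]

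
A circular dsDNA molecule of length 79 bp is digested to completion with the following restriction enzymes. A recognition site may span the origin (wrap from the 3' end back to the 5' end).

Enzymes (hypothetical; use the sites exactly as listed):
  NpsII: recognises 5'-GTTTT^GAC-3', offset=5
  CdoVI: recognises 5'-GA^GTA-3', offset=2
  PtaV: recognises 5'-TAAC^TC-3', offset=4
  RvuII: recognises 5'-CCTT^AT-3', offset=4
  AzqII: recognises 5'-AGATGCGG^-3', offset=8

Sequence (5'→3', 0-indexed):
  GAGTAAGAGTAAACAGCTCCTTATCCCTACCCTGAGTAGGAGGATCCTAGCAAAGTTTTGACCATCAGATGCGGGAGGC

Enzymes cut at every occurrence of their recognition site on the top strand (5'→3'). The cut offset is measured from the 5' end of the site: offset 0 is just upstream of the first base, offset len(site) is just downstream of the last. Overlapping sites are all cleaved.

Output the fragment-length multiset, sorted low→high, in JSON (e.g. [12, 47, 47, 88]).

[6,7,13,14,15,24]

Site scan:
  NpsII (GTTTTGAC, off=5): starts [54] → cuts [59]
  CdoVI (GAGTA, off=2): starts [0, 6, 33] → cuts [2, 8, 35]
  PtaV (TAACTC, off=4): no sites
  RvuII (CCTTAT, off=4): starts [18] → cuts [22]
  AzqII (AGATGCGG, off=8): starts [66] → cuts [74]

All cut coordinates (distinct, sorted): [2, 8, 22, 35, 59, 74]

Fragments:
  2→8: 6 bp
  8→22: 14 bp
  22→35: 13 bp
  35→59: 24 bp
  59→74: 15 bp
  74→2 (wrap): 79-74+2 = 7 bp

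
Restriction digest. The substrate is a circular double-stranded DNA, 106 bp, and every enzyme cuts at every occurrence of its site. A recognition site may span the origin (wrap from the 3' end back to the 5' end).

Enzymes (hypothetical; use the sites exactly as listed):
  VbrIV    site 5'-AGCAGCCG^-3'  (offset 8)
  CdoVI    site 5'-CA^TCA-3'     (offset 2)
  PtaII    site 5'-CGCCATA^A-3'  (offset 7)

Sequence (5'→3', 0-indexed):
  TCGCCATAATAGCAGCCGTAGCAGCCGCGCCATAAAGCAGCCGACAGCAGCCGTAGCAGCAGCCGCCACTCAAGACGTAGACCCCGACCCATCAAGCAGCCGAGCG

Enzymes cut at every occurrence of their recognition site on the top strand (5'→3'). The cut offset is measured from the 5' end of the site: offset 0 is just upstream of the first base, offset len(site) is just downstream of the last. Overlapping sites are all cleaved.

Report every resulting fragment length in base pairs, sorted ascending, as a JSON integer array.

Site scan:
  VbrIV AGCAGCCG/8: at [10, 19, 35, 45, 57, 94] ⇒ [18, 27, 43, 53, 65, 102]
  CdoVI CATCA/2: at [89] ⇒ [91]
  PtaII CGCCATAA/7: at [1, 27] ⇒ [8, 34]

Pooled cuts: [8, 18, 27, 34, 43, 53, 65, 91, 102]

Fragments:
  8→18: 10 bp
  18→27: 9 bp
  27→34: 7 bp
  34→43: 9 bp
  43→53: 10 bp
  53→65: 12 bp
  65→91: 26 bp
  91→102: 11 bp
  102→8 (wrap): 106-102+8 = 12 bp

[7,9,9,10,10,11,12,12,26]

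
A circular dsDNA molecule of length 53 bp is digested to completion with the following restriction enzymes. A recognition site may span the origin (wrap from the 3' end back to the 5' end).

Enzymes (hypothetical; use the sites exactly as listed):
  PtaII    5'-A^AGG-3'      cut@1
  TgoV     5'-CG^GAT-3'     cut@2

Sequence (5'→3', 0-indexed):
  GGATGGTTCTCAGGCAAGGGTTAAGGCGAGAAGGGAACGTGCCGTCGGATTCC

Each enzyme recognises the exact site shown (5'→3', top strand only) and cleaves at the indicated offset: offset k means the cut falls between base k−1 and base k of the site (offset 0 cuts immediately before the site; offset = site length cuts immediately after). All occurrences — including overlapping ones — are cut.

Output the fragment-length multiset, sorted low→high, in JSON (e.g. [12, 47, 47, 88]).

[7,7,8,15,16]

Per-enzyme occurrences:
  PtaII (AAGG, off=1): starts [15, 22, 30] → cuts [16, 23, 31]
  TgoV (CGGAT, off=2): starts [45, 52] → cuts [1, 47]

All cut coordinates (distinct, sorted): [1, 16, 23, 31, 47]

Fragments:
  1→16: 15 bp
  16→23: 7 bp
  23→31: 8 bp
  31→47: 16 bp
  47→1 (wrap): 53-47+1 = 7 bp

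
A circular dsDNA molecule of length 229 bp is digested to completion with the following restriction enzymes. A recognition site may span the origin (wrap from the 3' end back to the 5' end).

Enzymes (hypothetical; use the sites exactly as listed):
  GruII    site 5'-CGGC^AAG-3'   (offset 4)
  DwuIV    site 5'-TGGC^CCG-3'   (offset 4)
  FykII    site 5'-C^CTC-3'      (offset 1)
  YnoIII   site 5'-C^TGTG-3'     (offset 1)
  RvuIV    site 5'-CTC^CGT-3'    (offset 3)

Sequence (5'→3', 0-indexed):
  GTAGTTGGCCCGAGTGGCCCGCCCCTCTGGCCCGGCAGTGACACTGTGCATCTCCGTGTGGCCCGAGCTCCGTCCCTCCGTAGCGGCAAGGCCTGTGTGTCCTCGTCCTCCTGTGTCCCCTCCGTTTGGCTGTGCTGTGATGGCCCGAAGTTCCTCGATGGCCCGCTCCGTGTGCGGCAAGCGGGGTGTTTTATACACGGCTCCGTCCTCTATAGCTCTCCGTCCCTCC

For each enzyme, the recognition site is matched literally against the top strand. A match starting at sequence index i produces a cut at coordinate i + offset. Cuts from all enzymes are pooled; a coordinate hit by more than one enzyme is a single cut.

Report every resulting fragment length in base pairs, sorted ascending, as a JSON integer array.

Scan for sites:
  GruII (CGGCAAG, off=4): starts [83, 174] → cuts [87, 178]
  DwuIV (TGGCCCG, off=4): starts [5, 14, 27, 58, 140, 158] → cuts [9, 18, 31, 62, 144, 162]
  FykII (CCTC, off=1): starts [23, 74, 100, 106, 118, 152, 206, 224] → cuts [24, 75, 101, 107, 119, 153, 207, 225]
  YnoIII (CTGTG, off=1): starts [43, 92, 110, 129, 134] → cuts [44, 93, 111, 130, 135]
  RvuIV (CTCCGT, off=3): starts [51, 67, 75, 119, 165, 200, 217, 225] → cuts [54, 70, 78, 122, 168, 203, 220, 228]

Pooled cuts: [9, 18, 24, 31, 44, 54, 62, 70, 75, 78, 87, 93, 101, 107, 111, 119, 122, 130, 135, 144, 153, 162, 168, 178, 203, 207, 220, 225, 228]

Fragment lengths:
  9→18: 9 bp
  18→24: 6 bp
  24→31: 7 bp
  31→44: 13 bp
  44→54: 10 bp
  54→62: 8 bp
  62→70: 8 bp
  70→75: 5 bp
  75→78: 3 bp
  78→87: 9 bp
  87→93: 6 bp
  93→101: 8 bp
  101→107: 6 bp
  107→111: 4 bp
  111→119: 8 bp
  119→122: 3 bp
  122→130: 8 bp
  130→135: 5 bp
  135→144: 9 bp
  144→153: 9 bp
  153→162: 9 bp
  162→168: 6 bp
  168→178: 10 bp
  178→203: 25 bp
  203→207: 4 bp
  207→220: 13 bp
  220→225: 5 bp
  225→228: 3 bp
  228→9 (wrap): 229-228+9 = 10 bp

[3,3,3,4,4,5,5,5,6,6,6,6,7,8,8,8,8,8,9,9,9,9,9,10,10,10,13,13,25]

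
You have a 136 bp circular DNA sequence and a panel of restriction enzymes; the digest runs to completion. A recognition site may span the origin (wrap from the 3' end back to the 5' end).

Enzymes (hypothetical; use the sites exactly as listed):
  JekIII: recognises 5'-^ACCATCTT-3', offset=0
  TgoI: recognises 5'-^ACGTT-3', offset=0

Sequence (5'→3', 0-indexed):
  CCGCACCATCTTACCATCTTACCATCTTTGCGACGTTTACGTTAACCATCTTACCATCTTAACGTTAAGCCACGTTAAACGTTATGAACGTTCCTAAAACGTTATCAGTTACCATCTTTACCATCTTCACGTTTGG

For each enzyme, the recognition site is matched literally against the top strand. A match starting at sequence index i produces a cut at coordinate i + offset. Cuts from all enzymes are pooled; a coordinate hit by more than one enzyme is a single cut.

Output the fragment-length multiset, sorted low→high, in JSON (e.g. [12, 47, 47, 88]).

Per-enzyme occurrences:
  JekIII (ACCATCTT, off=0): starts [4, 12, 20, 44, 52, 110, 119] → cuts [4, 12, 20, 44, 52, 110, 119]
  TgoI (ACGTT, off=0): starts [32, 38, 61, 71, 78, 87, 98, 128] → cuts [32, 38, 61, 71, 78, 87, 98, 128]

All cut coordinates (distinct, sorted): [4, 12, 20, 32, 38, 44, 52, 61, 71, 78, 87, 98, 110, 119, 128]

Fragment lengths:
  4→12: 8 bp
  12→20: 8 bp
  20→32: 12 bp
  32→38: 6 bp
  38→44: 6 bp
  44→52: 8 bp
  52→61: 9 bp
  61→71: 10 bp
  71→78: 7 bp
  78→87: 9 bp
  87→98: 11 bp
  98→110: 12 bp
  110→119: 9 bp
  119→128: 9 bp
  128→4 (wrap): 136-128+4 = 12 bp

[6,6,7,8,8,8,9,9,9,9,10,11,12,12,12]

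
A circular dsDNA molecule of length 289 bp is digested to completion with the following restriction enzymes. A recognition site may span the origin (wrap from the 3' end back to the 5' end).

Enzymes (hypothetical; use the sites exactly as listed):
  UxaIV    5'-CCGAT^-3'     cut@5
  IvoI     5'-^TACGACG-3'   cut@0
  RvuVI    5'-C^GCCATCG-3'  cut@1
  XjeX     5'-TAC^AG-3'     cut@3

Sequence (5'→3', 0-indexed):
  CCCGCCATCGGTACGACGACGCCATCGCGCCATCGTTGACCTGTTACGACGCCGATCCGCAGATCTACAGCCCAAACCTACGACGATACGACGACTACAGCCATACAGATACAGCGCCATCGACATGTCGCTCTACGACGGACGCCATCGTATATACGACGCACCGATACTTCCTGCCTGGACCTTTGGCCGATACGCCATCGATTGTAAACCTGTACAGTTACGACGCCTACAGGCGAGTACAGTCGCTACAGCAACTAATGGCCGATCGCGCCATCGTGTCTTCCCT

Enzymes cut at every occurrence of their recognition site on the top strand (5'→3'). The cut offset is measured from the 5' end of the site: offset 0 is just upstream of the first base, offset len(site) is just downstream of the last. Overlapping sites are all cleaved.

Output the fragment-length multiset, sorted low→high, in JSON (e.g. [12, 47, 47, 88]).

[2,3,3,3,6,8,8,8,8,9,9,10,10,10,11,12,12,12,12,14,16,17,18,20,22,26]

Site scan:
  UxaIV CCGAT/5: at [51, 163, 189, 264] ⇒ [56, 168, 194, 269]
  IvoI TACGACG/0: at [11, 44, 78, 86, 133, 154, 221] ⇒ [11, 44, 78, 86, 133, 154, 221]
  RvuVI CGCCATCG/1: at [2, 19, 27, 114, 142, 195, 271] ⇒ [3, 20, 28, 115, 143, 196, 272]
  XjeX TACAG/3: at [65, 95, 103, 109, 215, 230, 240, 249] ⇒ [68, 98, 106, 112, 218, 233, 243, 252]

All cut coordinates (distinct, sorted): [3, 11, 20, 28, 44, 56, 68, 78, 86, 98, 106, 112, 115, 133, 143, 154, 168, 194, 196, 218, 221, 233, 243, 252, 269, 272]

Fragment lengths:
  3→11: 8 bp
  11→20: 9 bp
  20→28: 8 bp
  28→44: 16 bp
  44→56: 12 bp
  56→68: 12 bp
  68→78: 10 bp
  78→86: 8 bp
  86→98: 12 bp
  98→106: 8 bp
  106→112: 6 bp
  112→115: 3 bp
  115→133: 18 bp
  133→143: 10 bp
  143→154: 11 bp
  154→168: 14 bp
  168→194: 26 bp
  194→196: 2 bp
  196→218: 22 bp
  218→221: 3 bp
  221→233: 12 bp
  233→243: 10 bp
  243→252: 9 bp
  252→269: 17 bp
  269→272: 3 bp
  272→3 (wrap): 289-272+3 = 20 bp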